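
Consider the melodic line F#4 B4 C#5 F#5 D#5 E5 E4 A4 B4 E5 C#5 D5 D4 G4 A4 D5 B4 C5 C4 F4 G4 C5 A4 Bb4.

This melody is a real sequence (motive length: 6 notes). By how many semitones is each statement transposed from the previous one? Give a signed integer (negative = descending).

Unit = 6 notes; the statements start on F#4, E4, D4, C4, moving down a 2nd each time.
F#4→E4 is 64 − 66 = -2 semitones.

-2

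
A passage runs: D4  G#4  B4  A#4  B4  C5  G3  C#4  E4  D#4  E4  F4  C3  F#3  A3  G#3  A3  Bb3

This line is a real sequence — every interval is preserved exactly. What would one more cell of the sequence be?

F2 B2 D3 C#3 D3 Eb3

The 6-note cells begin on D4, G3, C3 — each down a 5th from the last.
So cell 4 is F2 B2 D3 C#3 D3 Eb3.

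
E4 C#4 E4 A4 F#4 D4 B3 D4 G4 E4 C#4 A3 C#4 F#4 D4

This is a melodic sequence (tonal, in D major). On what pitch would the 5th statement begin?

With a 5-note motive the entries are E4, D4, C#4, each down a 2nd from the previous.
Extending the heads down a 2nd: B3 → A3.

A3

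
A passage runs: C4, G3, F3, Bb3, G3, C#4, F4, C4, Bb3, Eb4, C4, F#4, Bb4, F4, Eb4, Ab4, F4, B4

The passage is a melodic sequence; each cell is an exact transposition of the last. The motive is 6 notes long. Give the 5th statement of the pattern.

Ab5 Eb5 Db5 Gb5 Eb5 A5

Taking 6-note groups, the heads are C4, F4, Bb4: the pattern moves up a 4th.
Extending up a 4th: Eb5 → Ab5.
From Ab5 the exact shape gives Ab5 Eb5 Db5 Gb5 Eb5 A5.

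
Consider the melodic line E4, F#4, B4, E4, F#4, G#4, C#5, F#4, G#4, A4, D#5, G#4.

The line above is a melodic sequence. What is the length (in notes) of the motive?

4

There are 12 notes; a 4-note unit gives 3 cells:
E4 F#4 B4 E4 | F#4 G#4 C#5 F#4 | G#4 A4 D#5 G#4
That's a consistent up a 2nd shift per cell, and no other grouping gives one.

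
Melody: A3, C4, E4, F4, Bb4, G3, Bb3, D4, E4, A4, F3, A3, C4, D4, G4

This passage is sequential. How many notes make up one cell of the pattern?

Try groups of 5 (3 cells in 15 notes):
A3 C4 E4 F4 Bb4 | G3 Bb3 D4 E4 A4 | F3 A3 C4 D4 G4
Each cell is the previous one down a 2nd — so the unit is 5 notes.

5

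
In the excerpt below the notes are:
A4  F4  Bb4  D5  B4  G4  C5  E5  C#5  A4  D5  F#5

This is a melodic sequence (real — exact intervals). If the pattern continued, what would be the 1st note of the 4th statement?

D#5

Grouping in 4s, the 1st note of each cell is A4, B4, C#5.
One more up a 2nd gives D#5.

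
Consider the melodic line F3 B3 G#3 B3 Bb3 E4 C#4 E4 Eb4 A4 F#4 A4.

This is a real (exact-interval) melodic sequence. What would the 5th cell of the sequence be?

Taking 4-note groups, the heads are F3, Bb3, Eb4: the pattern moves up a 4th.
Carrying on: Ab4 → Db5.
So cell 5 is Db5 G5 E5 G5.

Db5 G5 E5 G5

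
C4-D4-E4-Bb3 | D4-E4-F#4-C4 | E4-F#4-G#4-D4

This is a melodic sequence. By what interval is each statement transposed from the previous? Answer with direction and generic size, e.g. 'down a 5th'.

up a 2nd

Taking 4-note groups, the heads are C4, D4, E4: the pattern moves up a 2nd.
From C4 to D4: up a 2nd.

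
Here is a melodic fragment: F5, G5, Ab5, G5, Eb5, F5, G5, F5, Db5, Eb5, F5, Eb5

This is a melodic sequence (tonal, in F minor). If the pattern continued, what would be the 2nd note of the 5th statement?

C5

The unit is 4 notes. Position-2 pitches of the 3 shown cells: G5, F5, Eb5.
Each moves down a 2nd. Continuing: Db5 → C5.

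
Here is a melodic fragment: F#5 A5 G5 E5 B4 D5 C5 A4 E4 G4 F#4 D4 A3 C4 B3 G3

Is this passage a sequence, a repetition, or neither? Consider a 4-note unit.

sequence

Each 4-note cell is the previous one transposed down a 5th.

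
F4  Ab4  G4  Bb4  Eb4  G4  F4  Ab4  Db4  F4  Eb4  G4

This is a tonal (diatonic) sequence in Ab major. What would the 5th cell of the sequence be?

Bb3 Db4 C4 Eb4

The 4-note cells begin on F4, Eb4, Db4 — each down a 2nd from the last.
Carrying on: C4 → Bb3.
So cell 5 is Bb3 Db4 C4 Eb4.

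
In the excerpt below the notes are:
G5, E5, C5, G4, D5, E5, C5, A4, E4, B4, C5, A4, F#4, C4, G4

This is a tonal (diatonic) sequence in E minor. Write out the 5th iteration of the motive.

The 5-note cells begin on G5, E5, C5 — each down a 3rd from the last.
Continuing the starts: A4 → F#4.
From F#4 the diatonic shape gives F#4 D4 B3 F#3 C4.

F#4 D4 B3 F#3 C4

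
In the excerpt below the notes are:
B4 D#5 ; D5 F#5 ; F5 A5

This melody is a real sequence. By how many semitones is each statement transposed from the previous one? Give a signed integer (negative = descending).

3

The 2-note cells begin on B4, D5, F5 — each up a 3rd from the last.
B4→D5 is 74 − 71 = 3 semitones.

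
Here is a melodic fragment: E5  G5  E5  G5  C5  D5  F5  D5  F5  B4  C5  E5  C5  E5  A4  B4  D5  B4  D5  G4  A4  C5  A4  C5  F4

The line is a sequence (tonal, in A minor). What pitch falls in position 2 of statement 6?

The unit is 5 notes. Position-2 pitches of the 5 shown cells: G5, F5, E5, D5, C5.
One more down a 2nd gives B4.

B4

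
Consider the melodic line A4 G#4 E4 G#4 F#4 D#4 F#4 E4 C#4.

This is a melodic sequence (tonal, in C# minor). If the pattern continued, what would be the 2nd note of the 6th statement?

B3

With 3-note cells, note 2 of each statement runs G#4, F#4, E4.
Each moves down a 2nd. Continuing: D#4 → C#4 → B3.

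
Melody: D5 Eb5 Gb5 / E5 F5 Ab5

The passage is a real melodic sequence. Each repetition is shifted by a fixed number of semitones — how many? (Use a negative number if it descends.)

2

The 3-note cells begin on D5, E5 — each up a 2nd from the last.
D5→E5 is 76 − 74 = 2 semitones.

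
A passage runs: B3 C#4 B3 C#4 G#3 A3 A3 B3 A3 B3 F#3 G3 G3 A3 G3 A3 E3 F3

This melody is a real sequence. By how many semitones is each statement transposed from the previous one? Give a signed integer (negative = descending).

Taking 6-note groups, the heads are B3, A3, G3: the pattern moves down a 2nd.
Counting half-steps from B3 to A3: -2.

-2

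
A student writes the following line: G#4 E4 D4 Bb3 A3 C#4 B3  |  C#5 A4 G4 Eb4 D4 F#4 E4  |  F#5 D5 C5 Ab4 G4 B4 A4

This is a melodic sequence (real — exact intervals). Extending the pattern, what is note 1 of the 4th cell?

B5

The unit is 7 notes. Position-1 pitches of the 3 shown cells: G#4, C#5, F#5.
One more up a 4th gives B5.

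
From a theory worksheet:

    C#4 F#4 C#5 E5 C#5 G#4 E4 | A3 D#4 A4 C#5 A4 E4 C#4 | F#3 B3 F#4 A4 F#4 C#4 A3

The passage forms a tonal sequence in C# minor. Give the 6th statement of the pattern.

Unit = 7 notes; the statements start on C#4, A3, F#3, moving down a 3rd each time.
Extending down a 3rd: D#3 → B2 → G#2.
Statement 6 starts on G#2 and keeps the same diatonic contour: G#2 C#3 G#3 B3 G#3 D#3 B2.

G#2 C#3 G#3 B3 G#3 D#3 B2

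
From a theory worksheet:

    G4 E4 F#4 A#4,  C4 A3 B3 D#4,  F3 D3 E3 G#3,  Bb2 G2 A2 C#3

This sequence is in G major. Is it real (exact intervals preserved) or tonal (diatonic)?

real

Each cell has the same semitone pattern (-3, 2, 4) — intervals are preserved exactly.
And A#4 lies outside G major, so the sequence is real rather than tonal.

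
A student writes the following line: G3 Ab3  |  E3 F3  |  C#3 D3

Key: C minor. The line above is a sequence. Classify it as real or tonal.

real

Each cell has the same semitone pattern (1,) — intervals are preserved exactly.
And E3 lies outside C minor, so the sequence is real rather than tonal.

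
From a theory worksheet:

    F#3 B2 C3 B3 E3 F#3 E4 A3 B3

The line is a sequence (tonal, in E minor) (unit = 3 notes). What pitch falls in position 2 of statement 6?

C5

Grouping in 3s, the 2nd note of each cell is B2, E3, A3.
Extending up a 4th: D4 → G4 → C5.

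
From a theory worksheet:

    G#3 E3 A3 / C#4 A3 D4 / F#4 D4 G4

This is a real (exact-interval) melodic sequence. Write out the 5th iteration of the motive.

Unit = 3 notes; the statements start on G#3, C#4, F#4, moving up a 4th each time.
Carrying on: B4 → E5.
So cell 5 is E5 C5 F5.

E5 C5 F5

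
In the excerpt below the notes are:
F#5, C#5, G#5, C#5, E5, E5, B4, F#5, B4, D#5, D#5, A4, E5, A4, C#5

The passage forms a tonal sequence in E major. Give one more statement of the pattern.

C#5 G#4 D#5 G#4 B4

Taking 5-note groups, the heads are F#5, E5, D#5: the pattern moves down a 2nd.
So cell 4 is C#5 G#4 D#5 G#4 B4.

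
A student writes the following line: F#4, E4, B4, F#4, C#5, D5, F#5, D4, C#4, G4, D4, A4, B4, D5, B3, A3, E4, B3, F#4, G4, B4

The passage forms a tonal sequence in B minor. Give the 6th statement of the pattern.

Unit = 7 notes; the statements start on F#4, D4, B3, moving down a 3rd each time.
Carrying on: G3 → E3 → C#3.
So cell 6 is C#3 B2 F#3 C#3 G3 A3 C#4.

C#3 B2 F#3 C#3 G3 A3 C#4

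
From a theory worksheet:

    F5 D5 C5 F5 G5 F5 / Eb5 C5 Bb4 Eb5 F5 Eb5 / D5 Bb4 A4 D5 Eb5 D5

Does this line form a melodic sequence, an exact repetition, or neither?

Each 6-note cell is the previous one transposed down a 2nd.

sequence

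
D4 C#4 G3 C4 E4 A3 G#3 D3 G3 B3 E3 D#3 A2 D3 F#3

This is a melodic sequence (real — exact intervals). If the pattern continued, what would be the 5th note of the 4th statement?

C#3

Grouping in 5s, the 5th note of each cell is E4, B3, F#3.
Each moves down a 4th; the next is C#3.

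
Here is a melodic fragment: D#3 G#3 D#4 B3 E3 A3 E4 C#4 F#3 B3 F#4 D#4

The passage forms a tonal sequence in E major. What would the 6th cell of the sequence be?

Unit = 4 notes; the statements start on D#3, E3, F#3, moving up a 2nd each time.
Extending up a 2nd: G#3 → A3 → B3.
So cell 6 is B3 E4 B4 G#4.

B3 E4 B4 G#4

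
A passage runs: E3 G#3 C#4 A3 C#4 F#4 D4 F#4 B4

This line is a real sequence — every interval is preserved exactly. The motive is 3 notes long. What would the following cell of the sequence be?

Taking 3-note groups, the heads are E3, A3, D4: the pattern moves up a 4th.
So cell 4 is G4 B4 E5.

G4 B4 E5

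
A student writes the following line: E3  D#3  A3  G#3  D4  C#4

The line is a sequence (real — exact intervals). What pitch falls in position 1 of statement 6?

The unit is 2 notes. Position-1 pitches of the 3 shown cells: E3, A3, D4.
Carrying that up a 4th forward: G4 → C5 → F5.

F5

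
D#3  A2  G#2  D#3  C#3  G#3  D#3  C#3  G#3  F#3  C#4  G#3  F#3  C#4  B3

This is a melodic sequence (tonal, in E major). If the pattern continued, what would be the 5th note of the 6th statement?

The unit is 5 notes. Position-5 pitches of the 3 shown cells: C#3, F#3, B3.
Extending up a 4th: E4 → A4 → D#5.

D#5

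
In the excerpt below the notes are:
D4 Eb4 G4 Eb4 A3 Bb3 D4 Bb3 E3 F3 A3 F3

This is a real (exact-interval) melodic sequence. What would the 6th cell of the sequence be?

C#2 D2 F#2 D2

Taking 4-note groups, the heads are D4, A3, E3: the pattern moves down a 4th.
Continuing the starts: B2 → F#2 → C#2.
Statement 6 starts on C#2 and keeps the same exact contour: C#2 D2 F#2 D2.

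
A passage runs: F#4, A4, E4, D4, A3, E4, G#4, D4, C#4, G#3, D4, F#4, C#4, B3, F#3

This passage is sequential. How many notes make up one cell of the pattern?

5

Try groups of 5 (3 cells in 15 notes):
F#4 A4 E4 D4 A3 | E4 G#4 D4 C#4 G#3 | D4 F#4 C#4 B3 F#3
That's a consistent down a 2nd shift per cell, and no other grouping gives one.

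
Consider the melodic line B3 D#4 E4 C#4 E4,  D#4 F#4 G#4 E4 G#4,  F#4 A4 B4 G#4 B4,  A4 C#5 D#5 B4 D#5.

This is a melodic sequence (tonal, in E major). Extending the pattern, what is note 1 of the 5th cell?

With 5-note cells, note 1 of each statement runs B3, D#4, F#4, A4.
Each moves up a 3rd; the next is C#5.

C#5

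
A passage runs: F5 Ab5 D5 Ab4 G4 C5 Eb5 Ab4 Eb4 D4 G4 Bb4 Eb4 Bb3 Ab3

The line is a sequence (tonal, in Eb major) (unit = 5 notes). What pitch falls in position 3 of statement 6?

C3

With 5-note cells, note 3 of each statement runs D5, Ab4, Eb4.
Extending down a 4th: Bb3 → F3 → C3.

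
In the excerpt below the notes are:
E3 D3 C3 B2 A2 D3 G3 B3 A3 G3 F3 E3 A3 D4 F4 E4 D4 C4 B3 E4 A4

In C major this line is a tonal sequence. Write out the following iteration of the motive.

The 7-note cells begin on E3, B3, F4 — each up a 5th from the last.
Statement 4 starts on C5 and keeps the same diatonic contour: C5 B4 A4 G4 F4 B4 E5.

C5 B4 A4 G4 F4 B4 E5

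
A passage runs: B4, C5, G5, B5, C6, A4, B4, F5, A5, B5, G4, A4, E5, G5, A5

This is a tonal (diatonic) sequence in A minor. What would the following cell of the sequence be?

F4 G4 D5 F5 G5

The 5-note cells begin on B4, A4, G4 — each down a 2nd from the last.
So cell 4 is F4 G4 D5 F5 G5.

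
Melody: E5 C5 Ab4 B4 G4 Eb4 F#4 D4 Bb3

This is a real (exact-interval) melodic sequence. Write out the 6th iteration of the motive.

The 3-note cells begin on E5, B4, F#4 — each down a 4th from the last.
Carrying on: C#4 → G#3 → D#3.
Statement 6 starts on D#3 and keeps the same exact contour: D#3 B2 G2.

D#3 B2 G2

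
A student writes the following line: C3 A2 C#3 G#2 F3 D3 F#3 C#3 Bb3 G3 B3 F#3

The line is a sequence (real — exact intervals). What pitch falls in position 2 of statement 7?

Eb5

With 4-note cells, note 2 of each statement runs A2, D3, G3.
Each moves up a 4th. Continuing: C4 → F4 → Bb4 → Eb5.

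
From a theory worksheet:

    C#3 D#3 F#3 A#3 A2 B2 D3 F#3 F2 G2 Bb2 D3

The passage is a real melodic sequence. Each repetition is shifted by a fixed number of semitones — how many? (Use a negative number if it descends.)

-4

The 4-note cells begin on C#3, A2, F2 — each down a 3rd from the last.
C#3 to A2 spans -4 semitones.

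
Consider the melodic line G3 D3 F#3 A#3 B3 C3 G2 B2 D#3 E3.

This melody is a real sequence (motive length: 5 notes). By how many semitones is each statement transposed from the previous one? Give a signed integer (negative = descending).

With a 5-note motive the entries are G3, C3, each down a 5th from the previous.
Counting half-steps from G3 to C3: -7.

-7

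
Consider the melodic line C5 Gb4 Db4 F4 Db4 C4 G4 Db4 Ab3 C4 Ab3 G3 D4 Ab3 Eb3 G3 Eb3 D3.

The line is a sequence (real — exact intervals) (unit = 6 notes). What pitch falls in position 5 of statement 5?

With 6-note cells, note 5 of each statement runs Db4, Ab3, Eb3.
Carrying that down a 4th forward: Bb2 → F2.

F2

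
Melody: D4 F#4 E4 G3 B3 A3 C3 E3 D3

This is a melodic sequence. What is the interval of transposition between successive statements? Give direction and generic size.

Taking 3-note groups, the heads are D4, G3, C3: the pattern moves down a 5th.
D4 to G3 is down a 5th.

down a 5th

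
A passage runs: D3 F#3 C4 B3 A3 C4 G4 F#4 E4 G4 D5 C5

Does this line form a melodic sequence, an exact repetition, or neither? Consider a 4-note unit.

Each 4-note cell is the previous one transposed up a 5th.

sequence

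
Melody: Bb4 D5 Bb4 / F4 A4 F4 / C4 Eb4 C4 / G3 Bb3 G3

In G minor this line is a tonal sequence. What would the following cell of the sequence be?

Unit = 3 notes; the statements start on Bb4, F4, C4, G3, moving down a 4th each time.
So cell 5 is D3 F3 D3.

D3 F3 D3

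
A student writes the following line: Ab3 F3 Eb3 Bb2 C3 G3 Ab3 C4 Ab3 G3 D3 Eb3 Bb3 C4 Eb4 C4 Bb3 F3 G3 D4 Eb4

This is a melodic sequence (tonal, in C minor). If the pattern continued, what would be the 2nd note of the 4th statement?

Eb4

With 7-note cells, note 2 of each statement runs F3, Ab3, C4.
Each moves up a 3rd; the next is Eb4.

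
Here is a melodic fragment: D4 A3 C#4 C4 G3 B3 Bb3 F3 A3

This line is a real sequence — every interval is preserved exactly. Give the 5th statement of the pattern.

Gb3 Db3 F3

Taking 3-note groups, the heads are D4, C4, Bb3: the pattern moves down a 2nd.
Carrying on: Ab3 → Gb3.
So cell 5 is Gb3 Db3 F3.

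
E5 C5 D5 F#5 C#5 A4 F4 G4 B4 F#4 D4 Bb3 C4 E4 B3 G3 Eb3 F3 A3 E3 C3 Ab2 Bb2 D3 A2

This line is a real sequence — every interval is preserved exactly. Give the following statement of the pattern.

Taking 5-note groups, the heads are E5, A4, D4, G3, C3: the pattern moves down a 5th.
So cell 6 is F2 Db2 Eb2 G2 D2.

F2 Db2 Eb2 G2 D2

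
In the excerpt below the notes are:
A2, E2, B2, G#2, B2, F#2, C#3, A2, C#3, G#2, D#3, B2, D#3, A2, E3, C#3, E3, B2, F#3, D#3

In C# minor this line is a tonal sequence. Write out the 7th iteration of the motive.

G#3 D#3 A3 F#3

Taking 4-note groups, the heads are A2, B2, C#3, D#3, E3: the pattern moves up a 2nd.
Extending up a 2nd: F#3 → G#3.
From G#3 the diatonic shape gives G#3 D#3 A3 F#3.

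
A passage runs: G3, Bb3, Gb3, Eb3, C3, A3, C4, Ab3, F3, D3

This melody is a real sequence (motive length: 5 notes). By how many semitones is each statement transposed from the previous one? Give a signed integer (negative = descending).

2

With a 5-note motive the entries are G3, A3, each up a 2nd from the previous.
G3→A3 is 57 − 55 = 2 semitones.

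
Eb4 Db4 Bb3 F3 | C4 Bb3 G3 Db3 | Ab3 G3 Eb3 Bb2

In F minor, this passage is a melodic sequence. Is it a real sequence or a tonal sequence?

Every note is diatonic to F minor.
Cell 1 has -5 semitones from note 3 to 4, but cell 2 has -6 — the interval quality changes while the contour stays the same, which is the hallmark of a tonal sequence.

tonal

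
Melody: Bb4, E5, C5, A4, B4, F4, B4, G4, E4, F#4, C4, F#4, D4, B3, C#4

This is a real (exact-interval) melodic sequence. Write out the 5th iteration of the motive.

D3 G#3 E3 C#3 D#3

Unit = 5 notes; the statements start on Bb4, F4, C4, moving down a 4th each time.
Carrying on: G3 → D3.
From D3 the exact shape gives D3 G#3 E3 C#3 D#3.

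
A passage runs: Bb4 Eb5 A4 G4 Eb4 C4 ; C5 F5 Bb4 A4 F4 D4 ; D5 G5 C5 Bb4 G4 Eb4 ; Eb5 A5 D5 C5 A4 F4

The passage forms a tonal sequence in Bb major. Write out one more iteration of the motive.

F5 Bb5 Eb5 D5 Bb4 G4

With a 6-note motive the entries are Bb4, C5, D5, Eb5, each up a 2nd from the previous.
From F5 the diatonic shape gives F5 Bb5 Eb5 D5 Bb4 G4.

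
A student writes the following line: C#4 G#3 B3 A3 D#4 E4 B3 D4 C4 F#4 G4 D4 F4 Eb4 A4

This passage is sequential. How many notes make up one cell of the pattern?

5

15 notes total. Splitting into 3 groups of 5:
C#4 G#3 B3 A3 D#4 | E4 B3 D4 C4 F#4 | G4 D4 F4 Eb4 A4
Every group is a transposition up a 3rd of the one before; no shorter unit works.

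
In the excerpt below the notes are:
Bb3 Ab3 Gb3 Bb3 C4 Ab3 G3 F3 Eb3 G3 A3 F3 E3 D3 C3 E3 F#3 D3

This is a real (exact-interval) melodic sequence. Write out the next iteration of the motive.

C#3 B2 A2 C#3 D#3 B2

With a 6-note motive the entries are Bb3, G3, E3, each down a 3rd from the previous.
From C#3 the exact shape gives C#3 B2 A2 C#3 D#3 B2.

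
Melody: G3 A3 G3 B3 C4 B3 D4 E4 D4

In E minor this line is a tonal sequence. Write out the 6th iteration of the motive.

The 3-note cells begin on G3, B3, D4 — each up a 3rd from the last.
Extending up a 3rd: F#4 → A4 → C5.
Statement 6 starts on C5 and keeps the same diatonic contour: C5 D5 C5.

C5 D5 C5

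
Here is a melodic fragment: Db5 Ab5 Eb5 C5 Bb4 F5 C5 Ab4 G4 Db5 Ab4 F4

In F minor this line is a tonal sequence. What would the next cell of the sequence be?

Taking 4-note groups, the heads are Db5, Bb4, G4: the pattern moves down a 3rd.
So cell 4 is Eb4 Bb4 F4 Db4.

Eb4 Bb4 F4 Db4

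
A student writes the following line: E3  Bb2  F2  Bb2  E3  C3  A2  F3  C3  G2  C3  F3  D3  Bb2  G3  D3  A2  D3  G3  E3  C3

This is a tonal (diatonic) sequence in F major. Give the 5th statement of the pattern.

Unit = 7 notes; the statements start on E3, F3, G3, moving up a 2nd each time.
Carrying on: A3 → Bb3.
So cell 5 is Bb3 F3 C3 F3 Bb3 G3 E3.

Bb3 F3 C3 F3 Bb3 G3 E3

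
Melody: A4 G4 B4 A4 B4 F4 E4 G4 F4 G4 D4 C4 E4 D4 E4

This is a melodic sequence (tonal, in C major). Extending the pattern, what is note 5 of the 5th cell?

A3

With 5-note cells, note 5 of each statement runs B4, G4, E4.
Carrying that down a 3rd forward: C4 → A3.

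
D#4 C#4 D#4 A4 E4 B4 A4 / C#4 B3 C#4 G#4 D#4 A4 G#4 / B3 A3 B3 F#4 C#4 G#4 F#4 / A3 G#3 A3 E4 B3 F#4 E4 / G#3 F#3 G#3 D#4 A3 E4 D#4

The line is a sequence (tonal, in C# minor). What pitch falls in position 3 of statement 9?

C#3

Grouping in 7s, the 3rd note of each cell is D#4, C#4, B3, A3, G#3.
Each moves down a 2nd. Continuing: F#3 → E3 → D#3 → C#3.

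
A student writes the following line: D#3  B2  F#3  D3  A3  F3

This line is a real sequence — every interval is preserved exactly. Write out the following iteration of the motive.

C4 Ab3

With a 2-note motive the entries are D#3, F#3, A3, each up a 3rd from the previous.
So cell 4 is C4 Ab3.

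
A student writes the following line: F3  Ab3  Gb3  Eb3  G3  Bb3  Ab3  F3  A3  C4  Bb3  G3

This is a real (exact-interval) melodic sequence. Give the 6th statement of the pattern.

D#4 F#4 E4 C#4

Taking 4-note groups, the heads are F3, G3, A3: the pattern moves up a 2nd.
Continuing the starts: B3 → C#4 → D#4.
Statement 6 starts on D#4 and keeps the same exact contour: D#4 F#4 E4 C#4.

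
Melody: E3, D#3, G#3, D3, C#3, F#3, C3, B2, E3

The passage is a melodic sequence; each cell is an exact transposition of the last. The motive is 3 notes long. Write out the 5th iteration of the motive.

With a 3-note motive the entries are E3, D3, C3, each down a 2nd from the previous.
Continuing the starts: Bb2 → Ab2.
From Ab2 the exact shape gives Ab2 G2 C3.

Ab2 G2 C3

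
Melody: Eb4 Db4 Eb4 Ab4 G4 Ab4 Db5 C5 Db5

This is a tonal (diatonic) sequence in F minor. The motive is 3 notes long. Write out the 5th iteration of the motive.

Unit = 3 notes; the statements start on Eb4, Ab4, Db5, moving up a 4th each time.
Extending up a 4th: G5 → C6.
So cell 5 is C6 Bb5 C6.

C6 Bb5 C6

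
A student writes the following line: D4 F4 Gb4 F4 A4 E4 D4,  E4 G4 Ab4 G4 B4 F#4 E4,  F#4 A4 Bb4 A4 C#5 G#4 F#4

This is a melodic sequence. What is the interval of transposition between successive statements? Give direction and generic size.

With a 7-note motive the entries are D4, E4, F#4, each up a 2nd from the previous.
From D4 to E4: up a 2nd.

up a 2nd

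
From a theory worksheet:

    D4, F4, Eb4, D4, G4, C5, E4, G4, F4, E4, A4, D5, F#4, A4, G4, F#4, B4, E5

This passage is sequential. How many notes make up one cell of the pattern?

6

18 notes total. Splitting into 3 groups of 6:
D4 F4 Eb4 D4 G4 C5 | E4 G4 F4 E4 A4 D5 | F#4 A4 G4 F#4 B4 E5
Every group is a transposition up a 2nd of the one before; no shorter unit works.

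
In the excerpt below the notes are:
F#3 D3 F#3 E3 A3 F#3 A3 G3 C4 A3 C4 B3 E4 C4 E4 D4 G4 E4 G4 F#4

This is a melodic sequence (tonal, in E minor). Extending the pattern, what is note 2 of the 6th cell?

The unit is 4 notes. Position-2 pitches of the 5 shown cells: D3, F#3, A3, C4, E4.
One more up a 3rd gives G4.

G4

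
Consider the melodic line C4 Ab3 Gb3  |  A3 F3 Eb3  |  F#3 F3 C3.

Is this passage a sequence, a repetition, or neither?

Note 2 of cell 3 is F3; if this were a sequence it would be D3. No unit length gives a consistent transposition pattern.

neither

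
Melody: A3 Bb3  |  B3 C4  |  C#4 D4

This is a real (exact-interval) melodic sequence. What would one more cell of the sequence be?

The 2-note cells begin on A3, B3, C#4 — each up a 2nd from the last.
From D#4 the exact shape gives D#4 E4.

D#4 E4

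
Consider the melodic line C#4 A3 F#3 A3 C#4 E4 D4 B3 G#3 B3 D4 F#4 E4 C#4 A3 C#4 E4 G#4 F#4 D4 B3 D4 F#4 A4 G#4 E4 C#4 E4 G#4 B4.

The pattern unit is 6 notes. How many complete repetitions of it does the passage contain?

30 notes in groups of 6 gives 30/6 = 5 statements.
Starts: C#4, D4, E4, F#4, G#4 — each up a 2nd.

5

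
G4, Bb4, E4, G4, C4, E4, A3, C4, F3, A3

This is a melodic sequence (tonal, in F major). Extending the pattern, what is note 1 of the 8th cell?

G2

With 2-note cells, note 1 of each statement runs G4, E4, C4, A3, F3.
Carrying that down a 3rd forward: D3 → Bb2 → G2.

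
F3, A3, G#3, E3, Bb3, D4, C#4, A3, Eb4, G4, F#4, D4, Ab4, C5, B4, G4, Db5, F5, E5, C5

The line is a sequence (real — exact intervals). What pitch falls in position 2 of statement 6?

The unit is 4 notes. Position-2 pitches of the 5 shown cells: A3, D4, G4, C5, F5.
One more up a 4th gives Bb5.

Bb5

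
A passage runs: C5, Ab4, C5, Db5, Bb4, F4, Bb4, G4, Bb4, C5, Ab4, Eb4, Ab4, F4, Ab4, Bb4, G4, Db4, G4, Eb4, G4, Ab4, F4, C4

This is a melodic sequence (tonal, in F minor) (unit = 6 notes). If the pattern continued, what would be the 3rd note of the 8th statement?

C4

Grouping in 6s, the 3rd note of each cell is C5, Bb4, Ab4, G4.
Extending down a 2nd: F4 → Eb4 → Db4 → C4.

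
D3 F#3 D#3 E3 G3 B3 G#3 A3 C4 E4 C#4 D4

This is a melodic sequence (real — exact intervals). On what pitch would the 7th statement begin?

Unit = 4 notes; the statements start on D3, G3, C4, moving up a 4th each time.
Continuing: F4 → Bb4 → Eb5 → Ab5. Statement 7 starts on Ab5.

Ab5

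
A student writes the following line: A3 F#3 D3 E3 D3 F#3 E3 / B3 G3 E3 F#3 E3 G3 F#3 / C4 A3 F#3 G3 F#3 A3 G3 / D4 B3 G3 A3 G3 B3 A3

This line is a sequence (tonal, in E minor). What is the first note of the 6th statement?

Taking 7-note groups, the heads are A3, B3, C4, D4: the pattern moves up a 2nd.
Continuing: E4 → F#4. Statement 6 starts on F#4.

F#4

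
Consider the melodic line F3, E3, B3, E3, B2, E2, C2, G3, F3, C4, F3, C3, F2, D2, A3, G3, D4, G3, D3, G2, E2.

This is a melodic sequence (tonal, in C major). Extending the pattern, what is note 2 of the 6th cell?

Grouping in 7s, the 2nd note of each cell is E3, F3, G3.
Extending up a 2nd: A3 → B3 → C4.

C4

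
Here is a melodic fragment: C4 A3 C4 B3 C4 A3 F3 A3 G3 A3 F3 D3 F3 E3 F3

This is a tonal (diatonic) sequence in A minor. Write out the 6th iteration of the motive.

Taking 5-note groups, the heads are C4, A3, F3: the pattern moves down a 3rd.
Carrying on: D3 → B2 → G2.
Statement 6 starts on G2 and keeps the same diatonic contour: G2 E2 G2 F2 G2.

G2 E2 G2 F2 G2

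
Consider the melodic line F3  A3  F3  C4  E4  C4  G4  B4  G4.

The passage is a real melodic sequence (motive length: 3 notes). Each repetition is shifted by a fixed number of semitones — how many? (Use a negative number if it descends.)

7

The 3-note cells begin on F3, C4, G4 — each up a 5th from the last.
Counting half-steps from F3 to C4: 7.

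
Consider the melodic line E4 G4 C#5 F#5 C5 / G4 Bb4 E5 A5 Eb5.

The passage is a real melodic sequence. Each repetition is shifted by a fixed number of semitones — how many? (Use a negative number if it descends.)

3

Taking 5-note groups, the heads are E4, G4: the pattern moves up a 3rd.
Counting half-steps from E4 to G4: 3.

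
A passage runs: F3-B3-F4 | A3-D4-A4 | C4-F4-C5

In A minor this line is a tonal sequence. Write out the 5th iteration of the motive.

G4 C5 G5

Taking 3-note groups, the heads are F3, A3, C4: the pattern moves up a 3rd.
Continuing the starts: E4 → G4.
So cell 5 is G4 C5 G5.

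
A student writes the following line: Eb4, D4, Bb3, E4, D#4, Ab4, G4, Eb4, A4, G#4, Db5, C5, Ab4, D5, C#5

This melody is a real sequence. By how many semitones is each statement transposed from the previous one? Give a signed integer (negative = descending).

5

With a 5-note motive the entries are Eb4, Ab4, Db5, each up a 4th from the previous.
Counting half-steps from Eb4 to Ab4: 5.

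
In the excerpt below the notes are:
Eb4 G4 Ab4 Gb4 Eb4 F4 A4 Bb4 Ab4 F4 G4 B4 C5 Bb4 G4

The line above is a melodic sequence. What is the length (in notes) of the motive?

5

There are 15 notes; a 5-note unit gives 3 cells:
Eb4 G4 Ab4 Gb4 Eb4 | F4 A4 Bb4 Ab4 F4 | G4 B4 C5 Bb4 G4
Every group is a transposition up a 2nd of the one before; no shorter unit works.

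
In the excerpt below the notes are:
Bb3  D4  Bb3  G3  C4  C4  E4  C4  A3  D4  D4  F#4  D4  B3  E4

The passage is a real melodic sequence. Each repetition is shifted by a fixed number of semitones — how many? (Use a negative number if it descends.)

2

The 5-note cells begin on Bb3, C4, D4 — each up a 2nd from the last.
Bb3 to C4 spans +2 semitones.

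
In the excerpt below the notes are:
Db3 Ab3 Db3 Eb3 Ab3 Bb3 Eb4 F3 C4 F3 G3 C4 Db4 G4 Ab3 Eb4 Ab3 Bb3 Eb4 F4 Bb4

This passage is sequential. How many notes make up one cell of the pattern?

7

There are 21 notes; a 7-note unit gives 3 cells:
Db3 Ab3 Db3 Eb3 Ab3 Bb3 Eb4 | F3 C4 F3 G3 C4 Db4 G4 | Ab3 Eb4 Ab3 Bb3 Eb4 F4 Bb4
Each cell is the previous one up a 3rd — so the unit is 7 notes.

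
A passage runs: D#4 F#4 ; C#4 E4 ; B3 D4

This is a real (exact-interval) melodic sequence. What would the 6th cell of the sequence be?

Taking 2-note groups, the heads are D#4, C#4, B3: the pattern moves down a 2nd.
Continuing the starts: A3 → G3 → F3.
Statement 6 starts on F3 and keeps the same exact contour: F3 Ab3.

F3 Ab3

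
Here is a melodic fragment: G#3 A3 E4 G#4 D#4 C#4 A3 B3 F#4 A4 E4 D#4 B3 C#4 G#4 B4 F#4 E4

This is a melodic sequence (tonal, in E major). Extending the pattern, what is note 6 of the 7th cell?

With 6-note cells, note 6 of each statement runs C#4, D#4, E4.
Each moves up a 2nd. Continuing: F#4 → G#4 → A4 → B4.

B4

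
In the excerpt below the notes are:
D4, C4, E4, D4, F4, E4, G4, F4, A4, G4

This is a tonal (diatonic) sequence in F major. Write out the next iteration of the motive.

The 2-note cells begin on D4, E4, F4, G4, A4 — each up a 2nd from the last.
So cell 6 is Bb4 A4.

Bb4 A4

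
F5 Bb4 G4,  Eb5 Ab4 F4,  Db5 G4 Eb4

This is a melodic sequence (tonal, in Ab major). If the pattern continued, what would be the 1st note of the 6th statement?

With 3-note cells, note 1 of each statement runs F5, Eb5, Db5.
Each moves down a 2nd. Continuing: C5 → Bb4 → Ab4.

Ab4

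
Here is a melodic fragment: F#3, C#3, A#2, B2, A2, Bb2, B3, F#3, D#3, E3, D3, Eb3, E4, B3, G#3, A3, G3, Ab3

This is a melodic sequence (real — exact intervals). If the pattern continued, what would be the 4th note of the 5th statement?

G4

The unit is 6 notes. Position-4 pitches of the 3 shown cells: B2, E3, A3.
Extending up a 4th: D4 → G4.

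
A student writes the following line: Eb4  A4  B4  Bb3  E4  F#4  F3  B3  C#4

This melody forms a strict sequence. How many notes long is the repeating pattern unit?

3

There are 9 notes; a 3-note unit gives 3 cells:
Eb4 A4 B4 | Bb3 E4 F#4 | F3 B3 C#4
Every group is a transposition down a 4th of the one before; no shorter unit works.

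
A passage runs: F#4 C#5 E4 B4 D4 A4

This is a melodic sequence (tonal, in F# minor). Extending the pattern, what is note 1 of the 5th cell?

B3

With 2-note cells, note 1 of each statement runs F#4, E4, D4.
Extending down a 2nd: C#4 → B3.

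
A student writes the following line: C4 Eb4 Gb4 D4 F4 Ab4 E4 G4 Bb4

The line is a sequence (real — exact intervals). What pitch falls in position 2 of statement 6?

C#5

With 3-note cells, note 2 of each statement runs Eb4, F4, G4.
Each moves up a 2nd. Continuing: A4 → B4 → C#5.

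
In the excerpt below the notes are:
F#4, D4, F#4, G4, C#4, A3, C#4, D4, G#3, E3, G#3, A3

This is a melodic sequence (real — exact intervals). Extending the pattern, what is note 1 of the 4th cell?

Grouping in 4s, the 1st note of each cell is F#4, C#4, G#3.
Each moves down a 4th; the next is D#3.

D#3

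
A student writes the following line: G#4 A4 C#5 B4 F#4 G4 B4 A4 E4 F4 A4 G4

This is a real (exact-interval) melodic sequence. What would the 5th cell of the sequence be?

Taking 4-note groups, the heads are G#4, F#4, E4: the pattern moves down a 2nd.
Continuing the starts: D4 → C4.
So cell 5 is C4 Db4 F4 Eb4.

C4 Db4 F4 Eb4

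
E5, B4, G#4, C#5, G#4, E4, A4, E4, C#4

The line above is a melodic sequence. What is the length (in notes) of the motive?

3

9 notes total. Splitting into 3 groups of 3:
E5 B4 G#4 | C#5 G#4 E4 | A4 E4 C#4
Every group is a transposition down a 3rd of the one before; no shorter unit works.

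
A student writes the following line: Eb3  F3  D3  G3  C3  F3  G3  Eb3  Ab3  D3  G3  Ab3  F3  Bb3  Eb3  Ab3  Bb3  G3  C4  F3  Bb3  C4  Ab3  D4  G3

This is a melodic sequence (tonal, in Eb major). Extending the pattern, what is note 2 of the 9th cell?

The unit is 5 notes. Position-2 pitches of the 5 shown cells: F3, G3, Ab3, Bb3, C4.
Extending up a 2nd: D4 → Eb4 → F4 → G4.

G4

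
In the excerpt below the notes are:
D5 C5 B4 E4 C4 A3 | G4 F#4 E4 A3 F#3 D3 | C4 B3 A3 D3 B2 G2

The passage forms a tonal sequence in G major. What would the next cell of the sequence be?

F#3 E3 D3 G2 E2 C2

Taking 6-note groups, the heads are D5, G4, C4: the pattern moves down a 5th.
So cell 4 is F#3 E3 D3 G2 E2 C2.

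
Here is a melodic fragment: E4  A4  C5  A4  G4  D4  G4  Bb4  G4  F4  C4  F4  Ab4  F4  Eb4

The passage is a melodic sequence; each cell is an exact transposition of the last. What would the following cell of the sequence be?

Unit = 5 notes; the statements start on E4, D4, C4, moving down a 2nd each time.
From Bb3 the exact shape gives Bb3 Eb4 Gb4 Eb4 Db4.

Bb3 Eb4 Gb4 Eb4 Db4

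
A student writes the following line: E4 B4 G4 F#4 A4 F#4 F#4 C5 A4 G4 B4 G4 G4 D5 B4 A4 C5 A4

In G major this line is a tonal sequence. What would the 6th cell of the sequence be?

Unit = 6 notes; the statements start on E4, F#4, G4, moving up a 2nd each time.
Carrying on: A4 → B4 → C5.
Statement 6 starts on C5 and keeps the same diatonic contour: C5 G5 E5 D5 F#5 D5.

C5 G5 E5 D5 F#5 D5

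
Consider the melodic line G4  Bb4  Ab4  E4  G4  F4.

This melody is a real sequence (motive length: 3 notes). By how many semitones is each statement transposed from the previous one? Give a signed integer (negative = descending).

-3

Taking 3-note groups, the heads are G4, E4: the pattern moves down a 3rd.
G4→E4 is 64 − 67 = -3 semitones.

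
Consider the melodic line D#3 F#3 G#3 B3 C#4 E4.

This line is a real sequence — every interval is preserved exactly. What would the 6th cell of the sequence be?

E5 G5

The 2-note cells begin on D#3, G#3, C#4 — each up a 4th from the last.
Extending up a 4th: F#4 → B4 → E5.
From E5 the exact shape gives E5 G5.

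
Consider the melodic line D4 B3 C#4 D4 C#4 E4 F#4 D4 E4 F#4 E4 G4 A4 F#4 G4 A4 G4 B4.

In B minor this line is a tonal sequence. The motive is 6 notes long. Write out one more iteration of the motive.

C#5 A4 B4 C#5 B4 D5

Unit = 6 notes; the statements start on D4, F#4, A4, moving up a 3rd each time.
Statement 4 starts on C#5 and keeps the same diatonic contour: C#5 A4 B4 C#5 B4 D5.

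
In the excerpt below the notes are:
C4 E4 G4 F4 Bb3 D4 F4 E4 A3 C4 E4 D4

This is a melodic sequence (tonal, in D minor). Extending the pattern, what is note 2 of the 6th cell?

G3

With 4-note cells, note 2 of each statement runs E4, D4, C4.
Carrying that down a 2nd forward: Bb3 → A3 → G3.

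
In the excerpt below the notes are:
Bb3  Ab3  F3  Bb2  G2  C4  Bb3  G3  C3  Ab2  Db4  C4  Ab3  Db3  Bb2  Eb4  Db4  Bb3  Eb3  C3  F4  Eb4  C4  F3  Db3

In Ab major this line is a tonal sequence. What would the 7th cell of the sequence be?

Ab4 G4 Eb4 Ab3 F3

Unit = 5 notes; the statements start on Bb3, C4, Db4, Eb4, F4, moving up a 2nd each time.
Carrying on: G4 → Ab4.
From Ab4 the diatonic shape gives Ab4 G4 Eb4 Ab3 F3.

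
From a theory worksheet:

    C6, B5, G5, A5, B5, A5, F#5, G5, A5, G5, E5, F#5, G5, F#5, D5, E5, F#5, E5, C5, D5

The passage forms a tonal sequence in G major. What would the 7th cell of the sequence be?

D5 C5 A4 B4

Taking 4-note groups, the heads are C6, B5, A5, G5, F#5: the pattern moves down a 2nd.
Continuing the starts: E5 → D5.
So cell 7 is D5 C5 A4 B4.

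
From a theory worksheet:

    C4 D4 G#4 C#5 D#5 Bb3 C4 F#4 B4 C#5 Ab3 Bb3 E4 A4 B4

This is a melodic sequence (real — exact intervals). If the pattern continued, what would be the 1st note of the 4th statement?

With 5-note cells, note 1 of each statement runs C4, Bb3, Ab3.
One more down a 2nd gives Gb3.

Gb3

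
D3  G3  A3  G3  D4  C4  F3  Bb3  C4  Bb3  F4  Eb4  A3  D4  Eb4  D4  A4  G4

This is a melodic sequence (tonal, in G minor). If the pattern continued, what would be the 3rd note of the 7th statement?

F5

The unit is 6 notes. Position-3 pitches of the 3 shown cells: A3, C4, Eb4.
Extending up a 3rd: G4 → Bb4 → D5 → F5.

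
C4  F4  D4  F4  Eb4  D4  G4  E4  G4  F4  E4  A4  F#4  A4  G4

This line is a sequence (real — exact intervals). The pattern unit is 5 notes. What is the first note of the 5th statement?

G#4

Unit = 5 notes; the statements start on C4, D4, E4, moving up a 2nd each time.
Continuing: F#4 → G#4. Statement 5 starts on G#4.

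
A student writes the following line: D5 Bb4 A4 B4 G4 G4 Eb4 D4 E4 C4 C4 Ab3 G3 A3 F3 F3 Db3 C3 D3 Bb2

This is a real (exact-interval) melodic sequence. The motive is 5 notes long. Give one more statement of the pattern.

The 5-note cells begin on D5, G4, C4, F3 — each down a 5th from the last.
Statement 5 starts on Bb2 and keeps the same exact contour: Bb2 Gb2 F2 G2 Eb2.

Bb2 Gb2 F2 G2 Eb2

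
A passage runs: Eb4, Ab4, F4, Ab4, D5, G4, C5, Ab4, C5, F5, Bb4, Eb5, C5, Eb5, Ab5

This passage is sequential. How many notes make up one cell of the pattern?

5

There are 15 notes; a 5-note unit gives 3 cells:
Eb4 Ab4 F4 Ab4 D5 | G4 C5 Ab4 C5 F5 | Bb4 Eb5 C5 Eb5 Ab5
Every group is a transposition up a 3rd of the one before; no shorter unit works.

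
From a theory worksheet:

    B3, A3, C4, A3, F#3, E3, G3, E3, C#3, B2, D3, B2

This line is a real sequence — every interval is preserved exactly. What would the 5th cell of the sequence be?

D#2 C#2 E2 C#2

With a 4-note motive the entries are B3, F#3, C#3, each down a 4th from the previous.
Continuing the starts: G#2 → D#2.
So cell 5 is D#2 C#2 E2 C#2.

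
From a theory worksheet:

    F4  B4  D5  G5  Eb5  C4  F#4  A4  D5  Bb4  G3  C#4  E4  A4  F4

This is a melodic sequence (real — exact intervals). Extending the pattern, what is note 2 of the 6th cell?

Grouping in 5s, the 2nd note of each cell is B4, F#4, C#4.
Extending down a 4th: G#3 → D#3 → A#2.

A#2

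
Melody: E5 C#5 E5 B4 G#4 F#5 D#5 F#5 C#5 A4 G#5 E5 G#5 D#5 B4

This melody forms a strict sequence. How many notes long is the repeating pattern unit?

Try groups of 5 (3 cells in 15 notes):
E5 C#5 E5 B4 G#4 | F#5 D#5 F#5 C#5 A4 | G#5 E5 G#5 D#5 B4
That's a consistent up a 2nd shift per cell, and no other grouping gives one.

5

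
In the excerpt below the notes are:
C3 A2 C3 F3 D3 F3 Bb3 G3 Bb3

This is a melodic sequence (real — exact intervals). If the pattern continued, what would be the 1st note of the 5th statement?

The unit is 3 notes. Position-1 pitches of the 3 shown cells: C3, F3, Bb3.
Carrying that up a 4th forward: Eb4 → Ab4.

Ab4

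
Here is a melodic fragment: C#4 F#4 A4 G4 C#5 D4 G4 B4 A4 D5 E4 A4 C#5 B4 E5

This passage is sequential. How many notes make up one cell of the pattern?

There are 15 notes; a 5-note unit gives 3 cells:
C#4 F#4 A4 G4 C#5 | D4 G4 B4 A4 D5 | E4 A4 C#5 B4 E5
Every group is a transposition up a 2nd of the one before; no shorter unit works.

5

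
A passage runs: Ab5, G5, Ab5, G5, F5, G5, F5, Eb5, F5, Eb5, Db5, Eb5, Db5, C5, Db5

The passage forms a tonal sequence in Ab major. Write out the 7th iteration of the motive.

Bb4 Ab4 Bb4

Taking 3-note groups, the heads are Ab5, G5, F5, Eb5, Db5: the pattern moves down a 2nd.
Continuing the starts: C5 → Bb4.
From Bb4 the diatonic shape gives Bb4 Ab4 Bb4.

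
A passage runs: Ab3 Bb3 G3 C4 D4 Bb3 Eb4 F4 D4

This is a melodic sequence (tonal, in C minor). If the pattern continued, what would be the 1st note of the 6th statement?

D5

With 3-note cells, note 1 of each statement runs Ab3, C4, Eb4.
Each moves up a 3rd. Continuing: G4 → Bb4 → D5.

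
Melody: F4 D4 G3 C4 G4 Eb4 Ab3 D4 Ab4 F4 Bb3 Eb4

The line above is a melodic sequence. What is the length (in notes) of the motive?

4

12 notes total. Splitting into 3 groups of 4:
F4 D4 G3 C4 | G4 Eb4 Ab3 D4 | Ab4 F4 Bb3 Eb4
Every group is a transposition up a 2nd of the one before; no shorter unit works.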